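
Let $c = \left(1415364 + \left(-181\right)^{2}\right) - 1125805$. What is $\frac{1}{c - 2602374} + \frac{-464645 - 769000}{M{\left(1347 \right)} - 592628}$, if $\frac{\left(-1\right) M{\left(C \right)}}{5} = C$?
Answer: $\frac{2812776617467}{1366580005602} \approx 2.0583$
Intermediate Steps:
$M{\left(C \right)} = - 5 C$
$c = 322320$ ($c = \left(1415364 + 32761\right) - 1125805 = 1448125 - 1125805 = 322320$)
$\frac{1}{c - 2602374} + \frac{-464645 - 769000}{M{\left(1347 \right)} - 592628} = \frac{1}{322320 - 2602374} + \frac{-464645 - 769000}{\left(-5\right) 1347 - 592628} = \frac{1}{-2280054} - \frac{1233645}{-6735 - 592628} = - \frac{1}{2280054} - \frac{1233645}{-599363} = - \frac{1}{2280054} - - \frac{1233645}{599363} = - \frac{1}{2280054} + \frac{1233645}{599363} = \frac{2812776617467}{1366580005602}$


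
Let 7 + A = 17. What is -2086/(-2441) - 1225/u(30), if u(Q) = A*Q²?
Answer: 631351/878760 ≈ 0.71846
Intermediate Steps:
A = 10 (A = -7 + 17 = 10)
u(Q) = 10*Q²
-2086/(-2441) - 1225/u(30) = -2086/(-2441) - 1225/(10*30²) = -2086*(-1/2441) - 1225/(10*900) = 2086/2441 - 1225/9000 = 2086/2441 - 1225*1/9000 = 2086/2441 - 49/360 = 631351/878760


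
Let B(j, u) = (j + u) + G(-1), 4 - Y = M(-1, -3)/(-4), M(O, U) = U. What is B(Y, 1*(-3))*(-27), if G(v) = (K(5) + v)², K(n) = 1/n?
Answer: -2403/100 ≈ -24.030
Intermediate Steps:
G(v) = (⅕ + v)² (G(v) = (1/5 + v)² = (⅕ + v)²)
Y = 13/4 (Y = 4 - (-3)/(-4) = 4 - (-3)*(-1)/4 = 4 - 1*¾ = 4 - ¾ = 13/4 ≈ 3.2500)
B(j, u) = 16/25 + j + u (B(j, u) = (j + u) + (1 + 5*(-1))²/25 = (j + u) + (1 - 5)²/25 = (j + u) + (1/25)*(-4)² = (j + u) + (1/25)*16 = (j + u) + 16/25 = 16/25 + j + u)
B(Y, 1*(-3))*(-27) = (16/25 + 13/4 + 1*(-3))*(-27) = (16/25 + 13/4 - 3)*(-27) = (89/100)*(-27) = -2403/100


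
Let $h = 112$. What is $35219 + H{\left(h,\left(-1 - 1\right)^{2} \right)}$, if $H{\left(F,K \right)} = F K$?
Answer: $35667$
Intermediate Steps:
$35219 + H{\left(h,\left(-1 - 1\right)^{2} \right)} = 35219 + 112 \left(-1 - 1\right)^{2} = 35219 + 112 \left(-2\right)^{2} = 35219 + 112 \cdot 4 = 35219 + 448 = 35667$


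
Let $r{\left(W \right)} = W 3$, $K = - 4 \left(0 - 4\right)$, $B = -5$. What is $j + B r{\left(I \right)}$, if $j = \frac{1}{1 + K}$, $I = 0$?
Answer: $\frac{1}{17} \approx 0.058824$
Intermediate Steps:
$K = 16$ ($K = \left(-4\right) \left(-4\right) = 16$)
$r{\left(W \right)} = 3 W$
$j = \frac{1}{17}$ ($j = \frac{1}{1 + 16} = \frac{1}{17} \approx 0.058824$)
$j + B r{\left(I \right)} = \frac{1}{17} - 5 \cdot 3 \cdot 0 = \frac{1}{17} - 0 = \frac{1}{17} + 0 = \frac{1}{17}$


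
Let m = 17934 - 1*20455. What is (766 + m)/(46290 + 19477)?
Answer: -135/5059 ≈ -0.026685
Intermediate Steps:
m = -2521 (m = 17934 - 20455 = -2521)
(766 + m)/(46290 + 19477) = (766 - 2521)/(46290 + 19477) = -1755/65767 = -1755*1/65767 = -135/5059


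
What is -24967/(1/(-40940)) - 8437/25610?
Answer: 2013633489951/1970 ≈ 1.0221e+9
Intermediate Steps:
-24967/(1/(-40940)) - 8437/25610 = -24967/(-1/40940) - 8437*1/25610 = -24967*(-40940) - 649/1970 = 1022148980 - 649/1970 = 2013633489951/1970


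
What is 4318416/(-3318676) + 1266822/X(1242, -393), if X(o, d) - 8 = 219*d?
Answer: -1143952582554/71400484471 ≈ -16.022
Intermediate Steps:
X(o, d) = 8 + 219*d
4318416/(-3318676) + 1266822/X(1242, -393) = 4318416/(-3318676) + 1266822/(8 + 219*(-393)) = 4318416*(-1/3318676) + 1266822/(8 - 86067) = -1079604/829669 + 1266822/(-86059) = -1079604/829669 + 1266822*(-1/86059) = -1079604/829669 - 1266822/86059 = -1143952582554/71400484471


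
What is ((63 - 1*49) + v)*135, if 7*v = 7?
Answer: 2025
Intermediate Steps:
v = 1 (v = (⅐)*7 = 1)
((63 - 1*49) + v)*135 = ((63 - 1*49) + 1)*135 = ((63 - 49) + 1)*135 = (14 + 1)*135 = 15*135 = 2025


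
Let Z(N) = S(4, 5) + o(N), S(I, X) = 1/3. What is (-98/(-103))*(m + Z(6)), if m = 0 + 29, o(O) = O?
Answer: 10388/309 ≈ 33.618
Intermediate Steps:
S(I, X) = 1/3
m = 29
Z(N) = 1/3 + N
(-98/(-103))*(m + Z(6)) = (-98/(-103))*(29 + (1/3 + 6)) = (-98*(-1/103))*(29 + 19/3) = (98/103)*(106/3) = 10388/309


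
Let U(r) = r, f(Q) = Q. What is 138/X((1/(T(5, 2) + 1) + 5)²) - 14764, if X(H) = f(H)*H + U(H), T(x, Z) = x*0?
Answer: -3277585/222 ≈ -14764.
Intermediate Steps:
T(x, Z) = 0
X(H) = H + H² (X(H) = H*H + H = H² + H = H + H²)
138/X((1/(T(5, 2) + 1) + 5)²) - 14764 = 138/((1/(0 + 1) + 5)²*(1 + (1/(0 + 1) + 5)²)) - 14764 = 138/((1/1 + 5)²*(1 + (1/1 + 5)²)) - 14764 = 138/((1 + 5)²*(1 + (1 + 5)²)) - 14764 = 138/(6²*(1 + 6²)) - 14764 = 138/(36*(1 + 36)) - 14764 = 138/(36*37) - 14764 = 138/1332 - 14764 = (1/1332)*138 - 14764 = 23/222 - 14764 = -3277585/222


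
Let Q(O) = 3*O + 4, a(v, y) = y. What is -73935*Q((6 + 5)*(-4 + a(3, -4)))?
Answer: 19223100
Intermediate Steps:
Q(O) = 4 + 3*O
-73935*Q((6 + 5)*(-4 + a(3, -4))) = -73935*(4 + 3*((6 + 5)*(-4 - 4))) = -73935*(4 + 3*(11*(-8))) = -73935*(4 + 3*(-88)) = -73935*(4 - 264) = -73935*(-260) = 19223100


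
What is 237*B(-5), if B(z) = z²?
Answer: 5925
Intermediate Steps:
237*B(-5) = 237*(-5)² = 237*25 = 5925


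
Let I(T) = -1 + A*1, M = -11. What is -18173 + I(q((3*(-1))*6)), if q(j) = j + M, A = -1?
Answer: -18175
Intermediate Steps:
q(j) = -11 + j (q(j) = j - 11 = -11 + j)
I(T) = -2 (I(T) = -1 - 1*1 = -1 - 1 = -2)
-18173 + I(q((3*(-1))*6)) = -18173 - 2 = -18175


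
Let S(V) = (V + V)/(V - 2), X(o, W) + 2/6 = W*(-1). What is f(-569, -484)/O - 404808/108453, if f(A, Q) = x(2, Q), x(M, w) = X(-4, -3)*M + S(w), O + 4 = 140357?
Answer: -51708236476/13853460861 ≈ -3.7325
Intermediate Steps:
X(o, W) = -⅓ - W (X(o, W) = -⅓ + W*(-1) = -⅓ - W)
O = 140353 (O = -4 + 140357 = 140353)
S(V) = 2*V/(-2 + V) (S(V) = (2*V)/(-2 + V) = 2*V/(-2 + V))
x(M, w) = 8*M/3 + 2*w/(-2 + w) (x(M, w) = (-⅓ - 1*(-3))*M + 2*w/(-2 + w) = (-⅓ + 3)*M + 2*w/(-2 + w) = 8*M/3 + 2*w/(-2 + w))
f(A, Q) = 2*(-16 + 11*Q)/(3*(-2 + Q)) (f(A, Q) = 2*(3*Q + 4*2*(-2 + Q))/(3*(-2 + Q)) = 2*(3*Q + (-16 + 8*Q))/(3*(-2 + Q)) = 2*(-16 + 11*Q)/(3*(-2 + Q)))
f(-569, -484)/O - 404808/108453 = (2*(-16 + 11*(-484))/(3*(-2 - 484)))/140353 - 404808/108453 = ((⅔)*(-16 - 5324)/(-486))*(1/140353) - 404808*1/108453 = ((⅔)*(-1/486)*(-5340))*(1/140353) - 134936/36151 = (1780/243)*(1/140353) - 134936/36151 = 20/383211 - 134936/36151 = -51708236476/13853460861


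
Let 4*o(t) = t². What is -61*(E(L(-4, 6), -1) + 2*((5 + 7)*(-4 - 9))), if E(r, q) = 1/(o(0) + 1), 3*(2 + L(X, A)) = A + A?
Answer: 18971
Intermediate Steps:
o(t) = t²/4
L(X, A) = -2 + 2*A/3 (L(X, A) = -2 + (A + A)/3 = -2 + (2*A)/3 = -2 + 2*A/3)
E(r, q) = 1 (E(r, q) = 1/((¼)*0² + 1) = 1/((¼)*0 + 1) = 1/(0 + 1) = 1/1 = 1)
-61*(E(L(-4, 6), -1) + 2*((5 + 7)*(-4 - 9))) = -61*(1 + 2*((5 + 7)*(-4 - 9))) = -61*(1 + 2*(12*(-13))) = -61*(1 + 2*(-156)) = -61*(1 - 312) = -61*(-311) = 18971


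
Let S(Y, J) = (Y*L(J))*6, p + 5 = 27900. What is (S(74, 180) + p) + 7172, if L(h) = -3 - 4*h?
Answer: -285945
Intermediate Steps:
p = 27895 (p = -5 + 27900 = 27895)
S(Y, J) = 6*Y*(-3 - 4*J) (S(Y, J) = (Y*(-3 - 4*J))*6 = 6*Y*(-3 - 4*J))
(S(74, 180) + p) + 7172 = (-6*74*(3 + 4*180) + 27895) + 7172 = (-6*74*(3 + 720) + 27895) + 7172 = (-6*74*723 + 27895) + 7172 = (-321012 + 27895) + 7172 = -293117 + 7172 = -285945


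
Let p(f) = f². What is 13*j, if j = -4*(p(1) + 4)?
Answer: -260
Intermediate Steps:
j = -20 (j = -4*(1² + 4) = -4*(1 + 4) = -4*5 = -20)
13*j = 13*(-20) = -260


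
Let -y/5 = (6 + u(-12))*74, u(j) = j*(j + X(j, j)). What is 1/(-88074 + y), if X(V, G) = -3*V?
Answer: 1/16266 ≈ 6.1478e-5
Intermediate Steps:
u(j) = -2*j**2 (u(j) = j*(j - 3*j) = j*(-2*j) = -2*j**2)
y = 104340 (y = -5*(6 - 2*(-12)**2)*74 = -5*(6 - 2*144)*74 = -5*(6 - 288)*74 = -(-1410)*74 = -5*(-20868) = 104340)
1/(-88074 + y) = 1/(-88074 + 104340) = 1/16266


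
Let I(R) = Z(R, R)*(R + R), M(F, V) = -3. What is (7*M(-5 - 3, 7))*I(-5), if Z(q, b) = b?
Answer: -1050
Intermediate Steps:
I(R) = 2*R**2 (I(R) = R*(R + R) = R*(2*R) = 2*R**2)
(7*M(-5 - 3, 7))*I(-5) = (7*(-3))*(2*(-5)**2) = -42*25 = -21*50 = -1050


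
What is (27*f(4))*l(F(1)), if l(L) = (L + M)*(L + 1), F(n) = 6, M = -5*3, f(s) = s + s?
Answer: -13608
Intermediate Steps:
f(s) = 2*s
M = -15
l(L) = (1 + L)*(-15 + L) (l(L) = (L - 15)*(L + 1) = (-15 + L)*(1 + L) = (1 + L)*(-15 + L))
(27*f(4))*l(F(1)) = (27*(2*4))*(-15 + 6**2 - 14*6) = (27*8)*(-15 + 36 - 84) = 216*(-63) = -13608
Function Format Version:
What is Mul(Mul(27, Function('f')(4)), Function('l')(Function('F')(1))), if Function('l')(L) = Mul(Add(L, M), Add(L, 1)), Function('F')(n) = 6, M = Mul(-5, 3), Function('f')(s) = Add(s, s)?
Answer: -13608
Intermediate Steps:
Function('f')(s) = Mul(2, s)
M = -15
Function('l')(L) = Mul(Add(1, L), Add(-15, L)) (Function('l')(L) = Mul(Add(L, -15), Add(L, 1)) = Mul(Add(-15, L), Add(1, L)) = Mul(Add(1, L), Add(-15, L)))
Mul(Mul(27, Function('f')(4)), Function('l')(Function('F')(1))) = Mul(Mul(27, Mul(2, 4)), Add(-15, Pow(6, 2), Mul(-14, 6))) = Mul(Mul(27, 8), Add(-15, 36, -84)) = Mul(216, -63) = -13608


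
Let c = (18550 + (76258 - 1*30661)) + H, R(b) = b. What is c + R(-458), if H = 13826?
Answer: 77515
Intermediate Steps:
c = 77973 (c = (18550 + (76258 - 1*30661)) + 13826 = (18550 + (76258 - 30661)) + 13826 = (18550 + 45597) + 13826 = 64147 + 13826 = 77973)
c + R(-458) = 77973 - 458 = 77515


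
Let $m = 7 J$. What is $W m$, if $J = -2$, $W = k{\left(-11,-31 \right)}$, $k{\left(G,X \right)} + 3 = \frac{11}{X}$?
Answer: $\frac{1456}{31} \approx 46.968$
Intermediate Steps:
$k{\left(G,X \right)} = -3 + \frac{11}{X}$
$W = - \frac{104}{31}$ ($W = -3 + \frac{11}{-31} = -3 + 11 \left(- \frac{1}{31}\right) = -3 - \frac{11}{31} = - \frac{104}{31} \approx -3.3548$)
$m = -14$ ($m = 7 \left(-2\right) = -14$)
$W m = \left(- \frac{104}{31}\right) \left(-14\right) = \frac{1456}{31}$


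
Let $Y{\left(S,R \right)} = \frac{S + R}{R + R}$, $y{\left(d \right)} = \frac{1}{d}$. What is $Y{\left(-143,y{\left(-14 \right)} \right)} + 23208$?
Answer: $\frac{48419}{2} \approx 24210.0$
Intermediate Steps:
$Y{\left(S,R \right)} = \frac{R + S}{2 R}$
$Y{\left(-143,y{\left(-14 \right)} \right)} + 23208 = \frac{\frac{1}{-14} - 143}{2 \frac{1}{-14}} + 23208 = \frac{- \frac{1}{14} - 143}{2 \left(- \frac{1}{14}\right)} + 23208 = \frac{1}{2} \left(-14\right) \left(- \frac{2003}{14}\right) + 23208 = \frac{2003}{2} + 23208 = \frac{48419}{2}$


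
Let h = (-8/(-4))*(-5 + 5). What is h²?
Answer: 0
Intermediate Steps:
h = 0 (h = -8*(-1)/4*0 = -2*(-1)*0 = 2*0 = 0)
h² = 0² = 0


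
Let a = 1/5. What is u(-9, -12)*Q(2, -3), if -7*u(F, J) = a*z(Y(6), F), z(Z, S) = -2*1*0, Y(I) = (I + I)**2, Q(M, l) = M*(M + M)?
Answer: 0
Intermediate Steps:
Q(M, l) = 2*M**2 (Q(M, l) = M*(2*M) = 2*M**2)
Y(I) = 4*I**2 (Y(I) = (2*I)**2 = 4*I**2)
z(Z, S) = 0 (z(Z, S) = -2*0 = 0)
a = 1/5 ≈ 0.20000
u(F, J) = 0 (u(F, J) = -0/35 = -1/7*0 = 0)
u(-9, -12)*Q(2, -3) = 0*(2*2**2) = 0*(2*4) = 0*8 = 0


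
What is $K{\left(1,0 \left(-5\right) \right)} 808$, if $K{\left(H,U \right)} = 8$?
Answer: $6464$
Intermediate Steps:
$K{\left(1,0 \left(-5\right) \right)} 808 = 8 \cdot 808 = 6464$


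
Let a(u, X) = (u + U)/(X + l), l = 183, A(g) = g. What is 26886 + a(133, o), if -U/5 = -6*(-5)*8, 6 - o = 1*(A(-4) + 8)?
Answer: 4972843/185 ≈ 26880.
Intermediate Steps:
o = 2 (o = 6 - (-4 + 8) = 6 - 4 = 2)
U = -1200 (U = -5*(-6*(-5))*8 = -150*8 = -5*240 = -1200)
a(u, X) = (-1200 + u)/(183 + X) (a(u, X) = (u - 1200)/(X + 183) = (-1200 + u)/(183 + X))
26886 + a(133, o) = 26886 + (-1200 + 133)/(183 + 2) = 26886 - 1067/185 = 4972843/185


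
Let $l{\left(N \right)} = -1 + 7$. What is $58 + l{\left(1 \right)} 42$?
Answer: $310$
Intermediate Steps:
$l{\left(N \right)} = 6$
$58 + l{\left(1 \right)} 42 = 58 + 6 \cdot 42 = 58 + 252 = 310$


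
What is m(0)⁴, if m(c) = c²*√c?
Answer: 0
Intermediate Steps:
m(c) = c^(5/2)
m(0)⁴ = (0^(5/2))⁴ = 0⁴ = 0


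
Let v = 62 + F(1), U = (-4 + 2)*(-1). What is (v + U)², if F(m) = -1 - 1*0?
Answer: 3969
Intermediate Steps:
F(m) = -1 (F(m) = -1 + 0 = -1)
U = 2 (U = -2*(-1) = 2)
v = 61 (v = 62 - 1 = 61)
(v + U)² = (61 + 2)² = 63² = 3969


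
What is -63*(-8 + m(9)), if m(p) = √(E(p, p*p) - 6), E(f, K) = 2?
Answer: 504 - 126*I ≈ 504.0 - 126.0*I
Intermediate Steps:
m(p) = 2*I (m(p) = √(2 - 6) = √(-4) = 2*I)
-63*(-8 + m(9)) = -63*(-8 + 2*I) = 504 - 126*I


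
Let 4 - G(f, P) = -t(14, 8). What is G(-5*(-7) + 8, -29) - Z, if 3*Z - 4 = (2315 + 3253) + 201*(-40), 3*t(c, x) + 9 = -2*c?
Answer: 2443/3 ≈ 814.33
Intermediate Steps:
t(c, x) = -3 - 2*c/3 (t(c, x) = -3 + (-2*c)/3 = -3 - 2*c/3)
G(f, P) = -25/3 (G(f, P) = 4 - (-1)*(-3 - ⅔*14) = 4 - (-1)*(-3 - 28/3) = 4 - (-1)*(-37)/3 = 4 - 1*37/3 = 4 - 37/3 = -25/3)
Z = -2468/3 (Z = 4/3 + ((2315 + 3253) + 201*(-40))/3 = 4/3 + (5568 - 8040)/3 = 4/3 + (⅓)*(-2472) = 4/3 - 824 = -2468/3 ≈ -822.67)
G(-5*(-7) + 8, -29) - Z = -25/3 - 1*(-2468/3) = -25/3 + 2468/3 = 2443/3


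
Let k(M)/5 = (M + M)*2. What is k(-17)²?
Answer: 115600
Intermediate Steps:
k(M) = 20*M (k(M) = 5*((M + M)*2) = 5*((2*M)*2) = 5*(4*M) = 20*M)
k(-17)² = (20*(-17))² = (-340)² = 115600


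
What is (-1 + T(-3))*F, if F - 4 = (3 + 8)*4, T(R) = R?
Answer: -192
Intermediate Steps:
F = 48 (F = 4 + (3 + 8)*4 = 4 + 11*4 = 4 + 44 = 48)
(-1 + T(-3))*F = (-1 - 3)*48 = -4*48 = -192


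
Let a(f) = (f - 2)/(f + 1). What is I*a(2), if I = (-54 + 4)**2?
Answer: 0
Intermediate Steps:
I = 2500 (I = (-50)**2 = 2500)
a(f) = (-2 + f)/(1 + f)
I*a(2) = 2500*((-2 + 2)/(1 + 2)) = 2500*(0/3) = 2500*((1/3)*0) = 2500*0 = 0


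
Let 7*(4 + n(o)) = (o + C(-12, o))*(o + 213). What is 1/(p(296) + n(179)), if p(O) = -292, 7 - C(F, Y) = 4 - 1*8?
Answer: 1/10344 ≈ 9.6674e-5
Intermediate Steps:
C(F, Y) = 11 (C(F, Y) = 7 - (4 - 1*8) = 7 - (4 - 8) = 7 - 1*(-4) = 7 + 4 = 11)
n(o) = -4 + (11 + o)*(213 + o)/7 (n(o) = -4 + ((o + 11)*(o + 213))/7 = -4 + ((11 + o)*(213 + o))/7 = -4 + (11 + o)*(213 + o)/7)
1/(p(296) + n(179)) = 1/(-292 + (2315/7 + 32*179 + (⅐)*179²)) = 1/(-292 + (2315/7 + 5728 + (⅐)*32041)) = 1/(-292 + (2315/7 + 5728 + 32041/7)) = 1/(-292 + 10636) = 1/10344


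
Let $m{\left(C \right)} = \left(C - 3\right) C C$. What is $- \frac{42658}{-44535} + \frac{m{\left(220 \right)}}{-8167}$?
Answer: $- \frac{467393810114}{363717345} \approx -1285.0$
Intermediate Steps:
$m{\left(C \right)} = C^{2} \left(-3 + C\right)$ ($m{\left(C \right)} = \left(C - 3\right) C C = \left(-3 + C\right) C C = C \left(-3 + C\right) C = C^{2} \left(-3 + C\right)$)
$- \frac{42658}{-44535} + \frac{m{\left(220 \right)}}{-8167} = - \frac{42658}{-44535} + \frac{220^{2} \left(-3 + 220\right)}{-8167} = \left(-42658\right) \left(- \frac{1}{44535}\right) + 48400 \cdot 217 \left(- \frac{1}{8167}\right) = \frac{42658}{44535} + 10502800 \left(- \frac{1}{8167}\right) = \frac{42658}{44535} - \frac{10502800}{8167} = - \frac{467393810114}{363717345}$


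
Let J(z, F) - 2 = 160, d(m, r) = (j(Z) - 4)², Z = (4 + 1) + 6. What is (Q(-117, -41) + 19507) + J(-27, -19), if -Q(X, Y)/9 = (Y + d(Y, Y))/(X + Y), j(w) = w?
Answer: 1553887/79 ≈ 19669.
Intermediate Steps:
Z = 11 (Z = 5 + 6 = 11)
d(m, r) = 49 (d(m, r) = (11 - 4)² = 7² = 49)
Q(X, Y) = -9*(49 + Y)/(X + Y) (Q(X, Y) = -9*(Y + 49)/(X + Y) = -9*(49 + Y)/(X + Y))
J(z, F) = 162 (J(z, F) = 2 + 160 = 162)
(Q(-117, -41) + 19507) + J(-27, -19) = (9*(-49 - 1*(-41))/(-117 - 41) + 19507) + 162 = (9*(-49 + 41)/(-158) + 19507) + 162 = (9*(-1/158)*(-8) + 19507) + 162 = (36/79 + 19507) + 162 = 1541089/79 + 162 = 1553887/79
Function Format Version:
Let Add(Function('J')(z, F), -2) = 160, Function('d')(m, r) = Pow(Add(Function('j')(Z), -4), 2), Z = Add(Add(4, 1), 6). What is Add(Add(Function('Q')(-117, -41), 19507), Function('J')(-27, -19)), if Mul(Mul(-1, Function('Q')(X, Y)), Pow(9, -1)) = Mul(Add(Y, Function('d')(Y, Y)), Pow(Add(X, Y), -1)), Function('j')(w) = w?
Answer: Rational(1553887, 79) ≈ 19669.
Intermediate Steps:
Z = 11 (Z = Add(5, 6) = 11)
Function('d')(m, r) = 49 (Function('d')(m, r) = Pow(Add(11, -4), 2) = Pow(7, 2) = 49)
Function('Q')(X, Y) = Mul(-9, Pow(Add(X, Y), -1), Add(49, Y)) (Function('Q')(X, Y) = Mul(-9, Mul(Add(Y, 49), Pow(Add(X, Y), -1))) = Mul(-9, Mul(Add(49, Y), Pow(Add(X, Y), -1))) = Mul(-9, Mul(Pow(Add(X, Y), -1), Add(49, Y))) = Mul(-9, Pow(Add(X, Y), -1), Add(49, Y)))
Function('J')(z, F) = 162 (Function('J')(z, F) = Add(2, 160) = 162)
Add(Add(Function('Q')(-117, -41), 19507), Function('J')(-27, -19)) = Add(Add(Mul(9, Pow(Add(-117, -41), -1), Add(-49, Mul(-1, -41))), 19507), 162) = Add(Add(Mul(9, Pow(-158, -1), Add(-49, 41)), 19507), 162) = Add(Add(Mul(9, Rational(-1, 158), -8), 19507), 162) = Add(Add(Rational(36, 79), 19507), 162) = Add(Rational(1541089, 79), 162) = Rational(1553887, 79)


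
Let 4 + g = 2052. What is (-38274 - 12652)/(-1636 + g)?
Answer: -25463/206 ≈ -123.61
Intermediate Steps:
g = 2048 (g = -4 + 2052 = 2048)
(-38274 - 12652)/(-1636 + g) = (-38274 - 12652)/(-1636 + 2048) = -50926/412 = -50926*1/412 = -25463/206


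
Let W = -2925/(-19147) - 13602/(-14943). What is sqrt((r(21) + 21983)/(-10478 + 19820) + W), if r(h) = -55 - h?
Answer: sqrt(300590056638801750735390)/296985938598 ≈ 1.8461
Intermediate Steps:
W = 101381923/95371207 (W = -2925*(-1/19147) - 13602*(-1/14943) = 2925/19147 + 4534/4981 = 101381923/95371207 ≈ 1.0630)
sqrt((r(21) + 21983)/(-10478 + 19820) + W) = sqrt(((-55 - 1*21) + 21983)/(-10478 + 19820) + 101381923/95371207) = sqrt(((-55 - 21) + 21983)/9342 + 101381923/95371207) = sqrt((-76 + 21983)*(1/9342) + 101381923/95371207) = sqrt(21907*(1/9342) + 101381923/95371207) = sqrt(21907/9342 + 101381923/95371207) = sqrt(3036406956415/890957815794) = sqrt(300590056638801750735390)/296985938598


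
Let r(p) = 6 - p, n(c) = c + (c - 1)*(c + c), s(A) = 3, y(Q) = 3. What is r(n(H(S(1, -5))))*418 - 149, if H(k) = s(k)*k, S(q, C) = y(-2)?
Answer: -61595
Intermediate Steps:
S(q, C) = 3
H(k) = 3*k
n(c) = c + 2*c*(-1 + c) (n(c) = c + (-1 + c)*(2*c) = c + 2*c*(-1 + c))
r(n(H(S(1, -5))))*418 - 149 = (6 - 3*3*(-1 + 2*(3*3)))*418 - 149 = (6 - 9*(-1 + 2*9))*418 - 149 = (6 - 9*(-1 + 18))*418 - 149 = (6 - 9*17)*418 - 149 = (6 - 1*153)*418 - 149 = (6 - 153)*418 - 149 = -147*418 - 149 = -61446 - 149 = -61595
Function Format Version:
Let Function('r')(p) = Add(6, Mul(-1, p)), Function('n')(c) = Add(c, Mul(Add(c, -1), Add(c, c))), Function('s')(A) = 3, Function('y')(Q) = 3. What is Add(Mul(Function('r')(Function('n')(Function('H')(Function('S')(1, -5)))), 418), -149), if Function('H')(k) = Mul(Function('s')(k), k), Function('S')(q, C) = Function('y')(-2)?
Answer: -61595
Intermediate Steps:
Function('S')(q, C) = 3
Function('H')(k) = Mul(3, k)
Function('n')(c) = Add(c, Mul(2, c, Add(-1, c))) (Function('n')(c) = Add(c, Mul(Add(-1, c), Mul(2, c))) = Add(c, Mul(2, c, Add(-1, c))))
Add(Mul(Function('r')(Function('n')(Function('H')(Function('S')(1, -5)))), 418), -149) = Add(Mul(Add(6, Mul(-1, Mul(Mul(3, 3), Add(-1, Mul(2, Mul(3, 3)))))), 418), -149) = Add(Mul(Add(6, Mul(-1, Mul(9, Add(-1, Mul(2, 9))))), 418), -149) = Add(Mul(Add(6, Mul(-1, Mul(9, Add(-1, 18)))), 418), -149) = Add(Mul(Add(6, Mul(-1, Mul(9, 17))), 418), -149) = Add(Mul(Add(6, Mul(-1, 153)), 418), -149) = Add(Mul(Add(6, -153), 418), -149) = Add(Mul(-147, 418), -149) = Add(-61446, -149) = -61595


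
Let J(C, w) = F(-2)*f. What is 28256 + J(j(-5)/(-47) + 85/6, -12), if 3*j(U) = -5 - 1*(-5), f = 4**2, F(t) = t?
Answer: 28224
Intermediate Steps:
f = 16
j(U) = 0 (j(U) = (-5 - 1*(-5))/3 = (-5 + 5)/3 = (1/3)*0 = 0)
J(C, w) = -32 (J(C, w) = -2*16 = -32)
28256 + J(j(-5)/(-47) + 85/6, -12) = 28256 - 32 = 28224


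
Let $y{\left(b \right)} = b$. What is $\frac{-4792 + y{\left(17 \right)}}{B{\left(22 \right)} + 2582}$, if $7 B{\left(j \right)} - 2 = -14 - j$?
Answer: $- \frac{6685}{3608} \approx -1.8528$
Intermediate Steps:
$B{\left(j \right)} = - \frac{12}{7} - \frac{j}{7}$ ($B{\left(j \right)} = \frac{2}{7} + \frac{-14 - j}{7} = \frac{2}{7} - \left(2 + \frac{j}{7}\right) = - \frac{12}{7} - \frac{j}{7}$)
$\frac{-4792 + y{\left(17 \right)}}{B{\left(22 \right)} + 2582} = \frac{-4792 + 17}{\left(- \frac{12}{7} - \frac{22}{7}\right) + 2582} = - \frac{4775}{\left(- \frac{12}{7} - \frac{22}{7}\right) + 2582} = - \frac{4775}{- \frac{34}{7} + 2582} = - \frac{4775}{\frac{18040}{7}} = \left(-4775\right) \frac{7}{18040} = - \frac{6685}{3608}$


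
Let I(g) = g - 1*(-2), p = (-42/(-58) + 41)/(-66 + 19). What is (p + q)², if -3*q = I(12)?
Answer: 515834944/16719921 ≈ 30.852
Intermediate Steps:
p = -1210/1363 (p = (-42*(-1/58) + 41)/(-47) = (21/29 + 41)*(-1/47) = (1210/29)*(-1/47) = -1210/1363 ≈ -0.88775)
I(g) = 2 + g (I(g) = g + 2 = 2 + g)
q = -14/3 (q = -(2 + 12)/3 = -⅓*14 = -14/3 ≈ -4.6667)
(p + q)² = (-1210/1363 - 14/3)² = (-22712/4089)² = 515834944/16719921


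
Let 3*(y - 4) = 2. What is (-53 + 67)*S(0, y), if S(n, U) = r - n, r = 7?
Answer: 98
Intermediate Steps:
y = 14/3 (y = 4 + (⅓)*2 = 4 + ⅔ = 14/3 ≈ 4.6667)
S(n, U) = 7 - n
(-53 + 67)*S(0, y) = (-53 + 67)*(7 - 1*0) = 14*(7 + 0) = 14*7 = 98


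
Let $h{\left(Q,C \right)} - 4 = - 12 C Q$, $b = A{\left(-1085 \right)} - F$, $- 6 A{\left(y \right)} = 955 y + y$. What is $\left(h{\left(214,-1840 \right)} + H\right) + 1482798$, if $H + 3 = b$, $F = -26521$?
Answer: $\frac{19221950}{3} \approx 6.4073 \cdot 10^{6}$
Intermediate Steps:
$A{\left(y \right)} = - \frac{478 y}{3}$ ($A{\left(y \right)} = - \frac{955 y + y}{6} = - \frac{956 y}{6} = - \frac{478 y}{3}$)
$b = \frac{598193}{3}$ ($b = \left(- \frac{478}{3}\right) \left(-1085\right) - -26521 = \frac{518630}{3} + 26521 = \frac{598193}{3} \approx 1.994 \cdot 10^{5}$)
$H = \frac{598184}{3}$ ($H = -3 + \frac{598193}{3} = \frac{598184}{3} \approx 1.9939 \cdot 10^{5}$)
$h{\left(Q,C \right)} = 4 - 12 C Q$ ($h{\left(Q,C \right)} = 4 + - 12 C Q = 4 - 12 C Q$)
$\left(h{\left(214,-1840 \right)} + H\right) + 1482798 = \left(\left(4 - \left(-22080\right) 214\right) + \frac{598184}{3}\right) + 1482798 = \left(\left(4 + 4725120\right) + \frac{598184}{3}\right) + 1482798 = \left(4725124 + \frac{598184}{3}\right) + 1482798 = \frac{14773556}{3} + 1482798 = \frac{19221950}{3}$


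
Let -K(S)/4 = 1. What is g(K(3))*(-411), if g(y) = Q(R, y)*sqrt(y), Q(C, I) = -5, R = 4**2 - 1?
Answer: 4110*I ≈ 4110.0*I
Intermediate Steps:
K(S) = -4 (K(S) = -4*1 = -4)
R = 15 (R = 16 - 1 = 15)
g(y) = -5*sqrt(y)
g(K(3))*(-411) = -10*I*(-411) = 4110*I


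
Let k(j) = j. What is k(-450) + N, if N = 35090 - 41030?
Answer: -6390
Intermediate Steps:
N = -5940
k(-450) + N = -450 - 5940 = -6390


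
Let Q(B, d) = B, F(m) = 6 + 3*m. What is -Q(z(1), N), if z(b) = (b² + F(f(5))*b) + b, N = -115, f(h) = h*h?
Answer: -83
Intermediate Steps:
f(h) = h²
z(b) = b² + 82*b (z(b) = (b² + (6 + 3*5²)*b) + b = (b² + (6 + 3*25)*b) + b = (b² + (6 + 75)*b) + b = (b² + 81*b) + b = b² + 82*b)
-Q(z(1), N) = -(82 + 1) = -83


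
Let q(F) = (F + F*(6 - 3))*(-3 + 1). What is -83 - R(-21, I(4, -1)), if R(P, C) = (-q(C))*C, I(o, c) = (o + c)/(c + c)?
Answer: -101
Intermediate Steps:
q(F) = -8*F (q(F) = (F + F*3)*(-2) = (F + 3*F)*(-2) = (4*F)*(-2) = -8*F)
I(o, c) = (c + o)/(2*c) (I(o, c) = (c + o)/((2*c)) = (c + o)*(1/(2*c)) = (c + o)/(2*c))
R(P, C) = 8*C² (R(P, C) = (-(-8)*C)*C = (8*C)*C = 8*C²)
-83 - R(-21, I(4, -1)) = -83 - 8*((½)*(-1 + 4)/(-1))² = -83 - 8*((½)*(-1)*3)² = -83 - 8*(-3/2)² = -83 - 8*9/4 = -83 - 1*18 = -83 - 18 = -101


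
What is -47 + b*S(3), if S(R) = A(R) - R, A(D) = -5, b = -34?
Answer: 225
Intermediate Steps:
S(R) = -5 - R
-47 + b*S(3) = -47 - 34*(-5 - 1*3) = -47 - 34*(-5 - 3) = -47 - 34*(-8) = -47 + 272 = 225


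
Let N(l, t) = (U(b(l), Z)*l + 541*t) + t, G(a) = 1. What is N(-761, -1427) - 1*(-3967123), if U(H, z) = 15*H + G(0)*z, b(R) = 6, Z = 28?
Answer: 3103891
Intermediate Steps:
U(H, z) = z + 15*H (U(H, z) = 15*H + 1*z = 15*H + z = z + 15*H)
N(l, t) = 118*l + 542*t (N(l, t) = ((28 + 15*6)*l + 541*t) + t = ((28 + 90)*l + 541*t) + t = (118*l + 541*t) + t = 118*l + 542*t)
N(-761, -1427) - 1*(-3967123) = (118*(-761) + 542*(-1427)) - 1*(-3967123) = (-89798 - 773434) + 3967123 = -863232 + 3967123 = 3103891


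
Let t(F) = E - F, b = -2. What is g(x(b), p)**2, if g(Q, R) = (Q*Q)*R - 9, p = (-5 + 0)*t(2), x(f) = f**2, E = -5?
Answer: 303601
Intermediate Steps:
t(F) = -5 - F
p = 35 (p = (-5 + 0)*(-5 - 1*2) = -5*(-5 - 2) = -5*(-7) = 35)
g(Q, R) = -9 + R*Q**2 (g(Q, R) = Q**2*R - 9 = R*Q**2 - 9 = -9 + R*Q**2)
g(x(b), p)**2 = (-9 + 35*((-2)**2)**2)**2 = (-9 + 35*4**2)**2 = (-9 + 35*16)**2 = (-9 + 560)**2 = 551**2 = 303601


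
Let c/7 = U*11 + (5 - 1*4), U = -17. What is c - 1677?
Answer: -2979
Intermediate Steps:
c = -1302 (c = 7*(-17*11 + (5 - 1*4)) = 7*(-187 + (5 - 4)) = 7*(-187 + 1) = 7*(-186) = -1302)
c - 1677 = -1302 - 1677 = -2979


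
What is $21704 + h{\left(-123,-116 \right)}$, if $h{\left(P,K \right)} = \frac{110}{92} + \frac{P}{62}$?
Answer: $\frac{15474390}{713} \approx 21703.0$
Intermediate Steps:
$h{\left(P,K \right)} = \frac{55}{46} + \frac{P}{62}$ ($h{\left(P,K \right)} = 110 \cdot \frac{1}{92} + P \frac{1}{62} = \frac{55}{46} + \frac{P}{62}$)
$21704 + h{\left(-123,-116 \right)} = 21704 + \left(\frac{55}{46} + \frac{1}{62} \left(-123\right)\right) = 21704 + \left(\frac{55}{46} - \frac{123}{62}\right) = 21704 - \frac{562}{713} = \frac{15474390}{713}$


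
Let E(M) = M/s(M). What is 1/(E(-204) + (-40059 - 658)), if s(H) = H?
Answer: -1/40716 ≈ -2.4560e-5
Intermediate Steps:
E(M) = 1 (E(M) = M/M = 1)
1/(E(-204) + (-40059 - 658)) = 1/(1 + (-40059 - 658)) = 1/(1 - 40717) = 1/(-40716) = -1/40716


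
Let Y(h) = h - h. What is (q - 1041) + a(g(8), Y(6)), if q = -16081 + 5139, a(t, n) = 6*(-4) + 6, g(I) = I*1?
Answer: -12001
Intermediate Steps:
g(I) = I
Y(h) = 0
a(t, n) = -18 (a(t, n) = -24 + 6 = -18)
q = -10942
(q - 1041) + a(g(8), Y(6)) = (-10942 - 1041) - 18 = -11983 - 18 = -12001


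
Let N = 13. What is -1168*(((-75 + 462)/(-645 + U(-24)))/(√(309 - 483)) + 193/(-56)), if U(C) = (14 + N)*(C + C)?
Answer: 28178/7 - 25112*I*√174/18763 ≈ 4025.4 - 17.654*I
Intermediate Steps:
U(C) = 54*C (U(C) = (14 + 13)*(C + C) = 27*(2*C) = 54*C)
-1168*(((-75 + 462)/(-645 + U(-24)))/(√(309 - 483)) + 193/(-56)) = -1168*(((-75 + 462)/(-645 + 54*(-24)))/(√(309 - 483)) + 193/(-56)) = -1168*((387/(-645 - 1296))/(√(-174)) + 193*(-1/56)) = -1168*((387/(-1941))/((I*√174)) - 193/56) = -1168*((387*(-1/1941))*(-I*√174/174) - 193/56) = -1168*(-(-43)*I*√174/37526 - 193/56) = -1168*(43*I*√174/37526 - 193/56) = -1168*(-193/56 + 43*I*√174/37526) = 28178/7 - 25112*I*√174/18763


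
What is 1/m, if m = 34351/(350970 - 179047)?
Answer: 171923/34351 ≈ 5.0049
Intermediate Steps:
m = 34351/171923 ≈ 0.19980
1/m = 1/(34351/171923) = 171923/34351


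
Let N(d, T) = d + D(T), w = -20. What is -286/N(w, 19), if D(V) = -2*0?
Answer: 143/10 ≈ 14.300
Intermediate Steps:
D(V) = 0
N(d, T) = d (N(d, T) = d + 0 = d)
-286/N(w, 19) = -286/(-20) = -286*(-1/20) = 143/10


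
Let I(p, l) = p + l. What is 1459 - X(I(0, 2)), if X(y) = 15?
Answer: 1444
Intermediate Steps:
I(p, l) = l + p
1459 - X(I(0, 2)) = 1459 - 1*15 = 1459 - 15 = 1444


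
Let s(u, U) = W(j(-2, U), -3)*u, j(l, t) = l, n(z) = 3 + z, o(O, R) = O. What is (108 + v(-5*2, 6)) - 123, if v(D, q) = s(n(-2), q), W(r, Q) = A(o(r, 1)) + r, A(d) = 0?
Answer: -17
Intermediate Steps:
W(r, Q) = r (W(r, Q) = 0 + r = r)
s(u, U) = -2*u
v(D, q) = -2 (v(D, q) = -2*(3 - 2) = -2*1 = -2)
(108 + v(-5*2, 6)) - 123 = (108 - 2) - 123 = 106 - 123 = -17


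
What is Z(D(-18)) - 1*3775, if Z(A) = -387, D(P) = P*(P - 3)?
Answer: -4162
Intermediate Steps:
D(P) = P*(-3 + P)
Z(D(-18)) - 1*3775 = -387 - 1*3775 = -387 - 3775 = -4162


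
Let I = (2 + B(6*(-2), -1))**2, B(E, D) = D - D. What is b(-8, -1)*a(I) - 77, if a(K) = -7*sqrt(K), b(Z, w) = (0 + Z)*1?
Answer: 35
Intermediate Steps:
b(Z, w) = Z (b(Z, w) = Z*1 = Z)
B(E, D) = 0
I = 4 (I = (2 + 0)**2 = 2**2 = 4)
b(-8, -1)*a(I) - 77 = -(-56)*sqrt(4) - 77 = -(-56)*2 - 77 = -8*(-14) - 77 = 112 - 77 = 35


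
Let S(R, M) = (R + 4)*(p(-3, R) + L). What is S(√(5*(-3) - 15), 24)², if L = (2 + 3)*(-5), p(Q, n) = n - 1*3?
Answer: 2884 + 6816*I*√30 ≈ 2884.0 + 37333.0*I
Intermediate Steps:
p(Q, n) = -3 + n (p(Q, n) = n - 3 = -3 + n)
L = -25 (L = 5*(-5) = -25)
S(R, M) = (-28 + R)*(4 + R) (S(R, M) = (R + 4)*((-3 + R) - 25) = (4 + R)*(-28 + R) = (-28 + R)*(4 + R))
S(√(5*(-3) - 15), 24)² = (-112 + (√(5*(-3) - 15))² - 24*√(5*(-3) - 15))² = (-112 + (√(-15 - 15))² - 24*√(-15 - 15))² = (-112 + (√(-30))² - 24*I*√30)² = (-112 + (I*√30)² - 24*I*√30)² = (-112 - 30 - 24*I*√30)² = (-142 - 24*I*√30)²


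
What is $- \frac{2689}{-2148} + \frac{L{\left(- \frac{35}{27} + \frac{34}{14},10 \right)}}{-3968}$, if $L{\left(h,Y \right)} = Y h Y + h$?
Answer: $\frac{82091419}{67120704} \approx 1.223$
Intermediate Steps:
$L{\left(h,Y \right)} = h + h Y^{2}$ ($L{\left(h,Y \right)} = h Y^{2} + h = h + h Y^{2}$)
$- \frac{2689}{-2148} + \frac{L{\left(- \frac{35}{27} + \frac{34}{14},10 \right)}}{-3968} = - \frac{2689}{-2148} + \frac{\left(- \frac{35}{27} + \frac{34}{14}\right) \left(1 + 10^{2}\right)}{-3968} = \left(-2689\right) \left(- \frac{1}{2148}\right) + \left(\left(-35\right) \frac{1}{27} + 34 \cdot \frac{1}{14}\right) \left(1 + 100\right) \left(- \frac{1}{3968}\right) = \frac{2689}{2148} + \left(- \frac{35}{27} + \frac{17}{7}\right) 101 \left(- \frac{1}{3968}\right) = \frac{2689}{2148} + \frac{214}{189} \cdot 101 \left(- \frac{1}{3968}\right) = \frac{2689}{2148} + \frac{21614}{189} \left(- \frac{1}{3968}\right) = \frac{2689}{2148} - \frac{10807}{374976} = \frac{82091419}{67120704}$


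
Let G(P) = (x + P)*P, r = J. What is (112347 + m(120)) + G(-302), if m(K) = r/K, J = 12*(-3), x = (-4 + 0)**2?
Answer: 1987187/10 ≈ 1.9872e+5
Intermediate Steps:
x = 16 (x = (-4)**2 = 16)
J = -36
r = -36
G(P) = P*(16 + P) (G(P) = (16 + P)*P = P*(16 + P))
m(K) = -36/K
(112347 + m(120)) + G(-302) = (112347 - 36/120) - 302*(16 - 302) = (112347 - 36*1/120) - 302*(-286) = (112347 - 3/10) + 86372 = 1123467/10 + 86372 = 1987187/10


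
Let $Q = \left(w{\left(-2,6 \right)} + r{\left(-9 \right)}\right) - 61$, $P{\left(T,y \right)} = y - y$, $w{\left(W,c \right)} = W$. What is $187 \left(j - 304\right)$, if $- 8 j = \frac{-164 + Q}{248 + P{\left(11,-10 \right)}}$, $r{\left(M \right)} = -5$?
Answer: $- \frac{14092881}{248} \approx -56826.0$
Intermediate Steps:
$P{\left(T,y \right)} = 0$
$Q = -68$ ($Q = \left(-2 - 5\right) - 61 = -7 - 61 = -68$)
$j = \frac{29}{248}$ ($j = - \frac{\left(-164 - 68\right) \frac{1}{248 + 0}}{8} = - \frac{\left(-232\right) \frac{1}{248}}{8} = \left(- \frac{1}{8}\right) \left(- \frac{29}{31}\right) = \frac{29}{248} \approx 0.11694$)
$187 \left(j - 304\right) = 187 \left(\frac{29}{248} - 304\right) = 187 \left(- \frac{75363}{248}\right) = - \frac{14092881}{248}$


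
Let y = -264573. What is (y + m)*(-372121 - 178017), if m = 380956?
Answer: -64026710854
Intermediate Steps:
(y + m)*(-372121 - 178017) = (-264573 + 380956)*(-372121 - 178017) = 116383*(-550138) = -64026710854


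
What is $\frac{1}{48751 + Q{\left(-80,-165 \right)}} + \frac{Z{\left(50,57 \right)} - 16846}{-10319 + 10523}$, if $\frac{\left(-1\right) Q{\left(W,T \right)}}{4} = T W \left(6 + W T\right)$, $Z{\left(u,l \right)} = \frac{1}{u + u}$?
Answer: $- \frac{391516558045917}{4741150733200} \approx -82.578$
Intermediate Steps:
$Z{\left(u,l \right)} = \frac{1}{2 u}$
$Q{\left(W,T \right)} = - 4 T W \left(6 + T W\right)$ ($Q{\left(W,T \right)} = - 4 T W \left(6 + W T\right) = - 4 T W \left(6 + T W\right)$)
$\frac{1}{48751 + Q{\left(-80,-165 \right)}} + \frac{Z{\left(50,57 \right)} - 16846}{-10319 + 10523} = \frac{1}{48751 - \left(-660\right) \left(-80\right) \left(6 - -13200\right)} + \frac{\frac{1}{2 \cdot 50} - 16846}{-10319 + 10523} = \frac{1}{48751 - \left(-660\right) \left(-80\right) \left(6 + 13200\right)} + \frac{\frac{1}{2} \cdot \frac{1}{50} - 16846}{204} = \frac{1}{48751 - \left(-660\right) \left(-80\right) 13206} + \left(\frac{1}{100} - 16846\right) \frac{1}{204} = \frac{1}{48751 - 697276800} - \frac{561533}{6800} = \frac{1}{-697228049} - \frac{561533}{6800} = - \frac{1}{697228049} - \frac{561533}{6800} = - \frac{391516558045917}{4741150733200}$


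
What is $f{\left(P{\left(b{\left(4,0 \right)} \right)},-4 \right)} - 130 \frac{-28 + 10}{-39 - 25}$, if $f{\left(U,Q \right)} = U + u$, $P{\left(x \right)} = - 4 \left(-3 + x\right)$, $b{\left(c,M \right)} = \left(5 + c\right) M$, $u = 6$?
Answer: $- \frac{297}{16} \approx -18.563$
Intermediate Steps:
$b{\left(c,M \right)} = M \left(5 + c\right)$
$P{\left(x \right)} = 12 - 4 x$
$f{\left(U,Q \right)} = 6 + U$ ($f{\left(U,Q \right)} = U + 6 = 6 + U$)
$f{\left(P{\left(b{\left(4,0 \right)} \right)},-4 \right)} - 130 \frac{-28 + 10}{-39 - 25} = \left(6 + \left(12 - 4 \cdot 0 \left(5 + 4\right)\right)\right) - 130 \frac{-28 + 10}{-39 - 25} = \left(6 + \left(12 - 4 \cdot 0 \cdot 9\right)\right) - 130 \left(- \frac{18}{-64}\right) = \left(6 + \left(12 - 0\right)\right) - 130 \left(\left(-18\right) \left(- \frac{1}{64}\right)\right) = \left(6 + \left(12 + 0\right)\right) - \frac{585}{16} = \left(6 + 12\right) - \frac{585}{16} = 18 - \frac{585}{16} = - \frac{297}{16}$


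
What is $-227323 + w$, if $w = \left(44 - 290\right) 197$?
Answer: $-275785$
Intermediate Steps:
$w = -48462$ ($w = \left(-246\right) 197 = -48462$)
$-227323 + w = -227323 - 48462 = -275785$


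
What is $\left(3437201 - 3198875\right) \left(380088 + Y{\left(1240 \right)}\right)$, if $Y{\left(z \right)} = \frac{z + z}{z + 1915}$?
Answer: $\frac{57159160255824}{631} \approx 9.0585 \cdot 10^{10}$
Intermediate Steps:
$Y{\left(z \right)} = \frac{2 z}{1915 + z}$
$\left(3437201 - 3198875\right) \left(380088 + Y{\left(1240 \right)}\right) = \left(3437201 - 3198875\right) \left(380088 + 2 \cdot 1240 \frac{1}{1915 + 1240}\right) = 238326 \left(380088 + 2 \cdot 1240 \cdot \frac{1}{3155}\right) = 238326 \left(380088 + \frac{496}{631}\right) = 238326 \cdot \frac{239836024}{631} = \frac{57159160255824}{631}$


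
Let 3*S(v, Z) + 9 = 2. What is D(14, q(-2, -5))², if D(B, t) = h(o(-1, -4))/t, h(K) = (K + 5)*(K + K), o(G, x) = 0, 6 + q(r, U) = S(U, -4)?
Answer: 0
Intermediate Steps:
S(v, Z) = -7/3 (S(v, Z) = -3 + (⅓)*2 = -3 + ⅔ = -7/3)
q(r, U) = -25/3 (q(r, U) = -6 - 7/3 = -25/3)
h(K) = 2*K*(5 + K) (h(K) = (5 + K)*(2*K) = 2*K*(5 + K))
D(B, t) = 0 (D(B, t) = (2*0*(5 + 0))/t = (2*0*5)/t = 0/t = 0)
D(14, q(-2, -5))² = 0² = 0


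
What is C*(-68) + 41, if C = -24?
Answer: 1673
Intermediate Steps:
C*(-68) + 41 = -24*(-68) + 41 = 1632 + 41 = 1673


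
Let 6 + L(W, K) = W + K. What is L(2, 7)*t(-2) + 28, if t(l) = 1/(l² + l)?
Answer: 59/2 ≈ 29.500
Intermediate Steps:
t(l) = 1/(l + l²)
L(W, K) = -6 + K + W (L(W, K) = -6 + (W + K) = -6 + (K + W) = -6 + K + W)
L(2, 7)*t(-2) + 28 = (-6 + 7 + 2)*(1/((-2)*(1 - 2))) + 28 = 3*(-½/(-1)) + 28 = 3*(-½*(-1)) + 28 = 3*(½) + 28 = 3/2 + 28 = 59/2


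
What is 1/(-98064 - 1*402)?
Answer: -1/98466 ≈ -1.0156e-5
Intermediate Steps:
1/(-98064 - 1*402) = 1/(-98064 - 402) = 1/(-98466) = -1/98466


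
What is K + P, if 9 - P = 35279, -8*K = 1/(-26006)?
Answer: -7337852959/208048 ≈ -35270.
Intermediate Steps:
K = 1/208048 (K = -⅛/(-26006) = -⅛*(-1/26006) = 1/208048 ≈ 4.8066e-6)
P = -35270 (P = 9 - 1*35279 = 9 - 35279 = -35270)
K + P = 1/208048 - 35270 = -7337852959/208048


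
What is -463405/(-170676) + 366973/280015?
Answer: 192393834823/47791840140 ≈ 4.0257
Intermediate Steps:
-463405/(-170676) + 366973/280015 = -463405*(-1/170676) + 366973*(1/280015) = 463405/170676 + 366973/280015 = 192393834823/47791840140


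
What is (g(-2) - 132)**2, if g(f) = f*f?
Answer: 16384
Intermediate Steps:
g(f) = f**2
(g(-2) - 132)**2 = ((-2)**2 - 132)**2 = (4 - 132)**2 = (-128)**2 = 16384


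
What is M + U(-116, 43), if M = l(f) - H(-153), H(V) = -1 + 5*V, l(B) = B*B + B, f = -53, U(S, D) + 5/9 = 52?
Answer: 32161/9 ≈ 3573.4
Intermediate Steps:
U(S, D) = 463/9 (U(S, D) = -5/9 + 52 = 463/9)
l(B) = B + B² (l(B) = B² + B = B + B²)
M = 3522 (M = -53*(1 - 53) - (-1 + 5*(-153)) = -53*(-52) - (-1 - 765) = 2756 - 1*(-766) = 2756 + 766 = 3522)
M + U(-116, 43) = 3522 + 463/9 = 32161/9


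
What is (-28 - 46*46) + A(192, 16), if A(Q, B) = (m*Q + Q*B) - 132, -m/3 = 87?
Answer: -49316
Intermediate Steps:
m = -261 (m = -3*87 = -261)
A(Q, B) = -132 - 261*Q + B*Q (A(Q, B) = (-261*Q + Q*B) - 132 = (-261*Q + B*Q) - 132 = -132 - 261*Q + B*Q)
(-28 - 46*46) + A(192, 16) = (-28 - 46*46) + (-132 - 261*192 + 16*192) = (-28 - 2116) + (-132 - 50112 + 3072) = -2144 - 47172 = -49316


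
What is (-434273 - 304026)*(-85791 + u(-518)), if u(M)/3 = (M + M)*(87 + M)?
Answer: -925647539343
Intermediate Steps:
u(M) = 6*M*(87 + M) (u(M) = 3*((M + M)*(87 + M)) = 3*((2*M)*(87 + M)) = 3*(2*M*(87 + M)) = 6*M*(87 + M))
(-434273 - 304026)*(-85791 + u(-518)) = (-434273 - 304026)*(-85791 + 6*(-518)*(87 - 518)) = -738299*(-85791 + 6*(-518)*(-431)) = -738299*(-85791 + 1339548) = -738299*1253757 = -925647539343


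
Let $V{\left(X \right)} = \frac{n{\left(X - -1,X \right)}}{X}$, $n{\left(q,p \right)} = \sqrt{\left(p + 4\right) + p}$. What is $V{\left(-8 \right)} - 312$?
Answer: $-312 - \frac{i \sqrt{3}}{4} \approx -312.0 - 0.43301 i$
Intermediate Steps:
$n{\left(q,p \right)} = \sqrt{4 + 2 p}$ ($n{\left(q,p \right)} = \sqrt{\left(4 + p\right) + p} = \sqrt{4 + 2 p}$)
$V{\left(X \right)} = \frac{\sqrt{4 + 2 X}}{X}$
$V{\left(-8 \right)} - 312 = \frac{\sqrt{4 + 2 \left(-8\right)}}{-8} - 312 = - \frac{\sqrt{4 - 16}}{8} - 312 = - \frac{\sqrt{-12}}{8} - 312 = - \frac{2 i \sqrt{3}}{8} - 312 = - \frac{i \sqrt{3}}{4} - 312 = -312 - \frac{i \sqrt{3}}{4}$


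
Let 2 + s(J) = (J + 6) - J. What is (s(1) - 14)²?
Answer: 100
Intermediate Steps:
s(J) = 4 (s(J) = -2 + ((J + 6) - J) = -2 + ((6 + J) - J) = -2 + 6 = 4)
(s(1) - 14)² = (4 - 14)² = (-10)² = 100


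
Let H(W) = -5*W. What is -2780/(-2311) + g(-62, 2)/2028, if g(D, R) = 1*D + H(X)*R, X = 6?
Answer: 2677949/2343354 ≈ 1.1428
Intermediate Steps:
g(D, R) = D - 30*R (g(D, R) = 1*D + (-5*6)*R = D - 30*R)
-2780/(-2311) + g(-62, 2)/2028 = -2780/(-2311) + (-62 - 30*2)/2028 = -2780*(-1/2311) + (-62 - 60)*(1/2028) = 2780/2311 - 122*1/2028 = 2780/2311 - 61/1014 = 2677949/2343354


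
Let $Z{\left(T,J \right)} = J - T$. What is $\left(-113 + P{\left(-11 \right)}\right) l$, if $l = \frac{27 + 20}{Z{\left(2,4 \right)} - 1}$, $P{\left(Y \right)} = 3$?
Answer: $-5170$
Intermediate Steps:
$l = 47$ ($l = \frac{27 + 20}{\left(4 - 2\right) - 1} = \frac{47}{\left(4 - 2\right) - 1} = \frac{47}{2 - 1} = \frac{47}{1} = 47 \cdot 1 = 47$)
$\left(-113 + P{\left(-11 \right)}\right) l = \left(-113 + 3\right) 47 = \left(-110\right) 47 = -5170$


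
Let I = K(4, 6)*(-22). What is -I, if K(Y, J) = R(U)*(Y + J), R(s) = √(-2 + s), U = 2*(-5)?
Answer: 440*I*√3 ≈ 762.1*I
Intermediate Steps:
U = -10
K(Y, J) = 2*I*√3*(J + Y) (K(Y, J) = √(-2 - 10)*(Y + J) = √(-12)*(J + Y) = (2*I*√3)*(J + Y) = 2*I*√3*(J + Y))
I = -440*I*√3 (I = (2*I*√3*(6 + 4))*(-22) = (2*I*√3*10)*(-22) = (20*I*√3)*(-22) = -440*I*√3 ≈ -762.1*I)
-I = -(-440)*I*√3 = 440*I*√3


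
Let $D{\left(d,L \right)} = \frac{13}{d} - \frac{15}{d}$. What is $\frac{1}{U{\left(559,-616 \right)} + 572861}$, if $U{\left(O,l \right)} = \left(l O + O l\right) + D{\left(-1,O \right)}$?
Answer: $- \frac{1}{115825} \approx -8.6337 \cdot 10^{-6}$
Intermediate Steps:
$D{\left(d,L \right)} = - \frac{2}{d}$
$U{\left(O,l \right)} = 2 + 2 O l$ ($U{\left(O,l \right)} = \left(l O + O l\right) - \frac{2}{-1} = \left(O l + O l\right) - -2 = 2 O l + 2 = 2 + 2 O l$)
$\frac{1}{U{\left(559,-616 \right)} + 572861} = \frac{1}{\left(2 + 2 \cdot 559 \left(-616\right)\right) + 572861} = \frac{1}{\left(2 - 688688\right) + 572861} = \frac{1}{-688686 + 572861} = \frac{1}{-115825} = - \frac{1}{115825}$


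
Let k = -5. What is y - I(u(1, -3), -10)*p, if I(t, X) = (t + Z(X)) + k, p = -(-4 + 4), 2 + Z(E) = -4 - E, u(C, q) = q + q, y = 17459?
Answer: 17459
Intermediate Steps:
u(C, q) = 2*q
Z(E) = -6 - E (Z(E) = -2 + (-4 - E) = -6 - E)
p = 0 (p = -1*0 = 0)
I(t, X) = -11 + t - X (I(t, X) = (t + (-6 - X)) - 5 = (-6 + t - X) - 5 = -11 + t - X)
y - I(u(1, -3), -10)*p = 17459 - (-11 + 2*(-3) - 1*(-10))*0 = 17459 - (-11 - 6 + 10)*0 = 17459 - (-7)*0 = 17459 - 1*0 = 17459 + 0 = 17459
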